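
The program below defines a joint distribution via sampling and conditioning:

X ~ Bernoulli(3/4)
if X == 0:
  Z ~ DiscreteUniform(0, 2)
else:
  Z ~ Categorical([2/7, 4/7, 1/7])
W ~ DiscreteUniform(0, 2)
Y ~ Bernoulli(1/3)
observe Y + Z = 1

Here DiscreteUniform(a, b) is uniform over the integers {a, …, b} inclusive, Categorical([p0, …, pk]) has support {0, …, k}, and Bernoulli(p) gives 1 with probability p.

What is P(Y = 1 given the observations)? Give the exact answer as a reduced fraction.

P(Y = 1 | obs) = 25/111

Enumerate traces; 12 have nonzero weight after conditioning:
  (X=0, Z=0, W=0, Y=1) weight 1/108
  (X=0, Z=0, W=1, Y=1) weight 1/108
  (X=0, Z=0, W=2, Y=1) weight 1/108
  (X=0, Z=1, W=0, Y=0) weight 1/54
  (X=0, Z=1, W=1, Y=0) weight 1/54
  (X=0, Z=1, W=2, Y=0) weight 1/54
  (X=1, Z=0, W=0, Y=1) weight 1/42
  (X=1, Z=0, W=1, Y=1) weight 1/42
  … 4 more
Group by Y:
  weight(Y=0) = 43/126
  weight(Y=1) = 25/252
Total weight = 43/126 + 25/252 = 37/84
P(Y=0 | obs) = 43/126 / 37/84 = 86/111
P(Y=1 | obs) = 25/252 / 37/84 = 25/111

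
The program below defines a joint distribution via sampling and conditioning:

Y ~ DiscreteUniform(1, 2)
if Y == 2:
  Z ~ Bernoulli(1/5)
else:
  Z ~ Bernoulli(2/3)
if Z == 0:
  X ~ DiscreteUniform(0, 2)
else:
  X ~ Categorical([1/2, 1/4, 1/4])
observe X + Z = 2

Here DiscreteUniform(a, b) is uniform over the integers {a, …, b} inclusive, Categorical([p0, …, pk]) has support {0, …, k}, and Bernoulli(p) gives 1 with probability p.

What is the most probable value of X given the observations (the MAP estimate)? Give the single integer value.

argmax_v P(X = v | obs) = 2

Enumerate traces; 4 have nonzero weight after conditioning:
  (Y=1, Z=0, X=2) weight 1/18
  (Y=1, Z=1, X=1) weight 1/12
  (Y=2, Z=0, X=2) weight 2/15
  (Y=2, Z=1, X=1) weight 1/40
Group by X:
  weight(X=1) = 13/120
  weight(X=2) = 17/90
Total weight = 13/120 + 17/90 = 107/360
P(X=1 | obs) = 13/120 / 107/360 = 39/107
P(X=2 | obs) = 17/90 / 107/360 = 68/107
argmax = 2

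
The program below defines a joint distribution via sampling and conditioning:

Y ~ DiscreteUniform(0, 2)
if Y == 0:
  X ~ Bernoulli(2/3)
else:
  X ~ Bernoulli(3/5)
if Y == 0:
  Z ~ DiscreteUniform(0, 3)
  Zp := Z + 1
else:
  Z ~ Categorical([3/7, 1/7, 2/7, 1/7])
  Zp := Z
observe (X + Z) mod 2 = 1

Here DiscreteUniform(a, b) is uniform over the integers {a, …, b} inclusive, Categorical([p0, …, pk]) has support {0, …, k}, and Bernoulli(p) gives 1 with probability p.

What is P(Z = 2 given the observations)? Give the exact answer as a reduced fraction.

P(Z = 2 | obs) = 107/333

Enumerate traces; 12 have nonzero weight after conditioning:
  (Y=0, X=0, Z=1) weight 1/36
  (Y=0, X=0, Z=3) weight 1/36
  (Y=0, X=1, Z=0) weight 1/18
  (Y=0, X=1, Z=2) weight 1/18
  (Y=1, X=0, Z=1) weight 2/105
  (Y=1, X=0, Z=3) weight 2/105
  (Y=1, X=1, Z=0) weight 3/35
  (Y=1, X=1, Z=2) weight 2/35
  … 4 more
Group by Z:
  weight(Z=0) = 143/630
  weight(Z=1) = 83/1260
  weight(Z=2) = 107/630
  weight(Z=3) = 83/1260
Total weight = 143/630 + 83/1260 + 107/630 + 83/1260 = 37/70
P(Z=0 | obs) = 143/630 / 37/70 = 143/333
P(Z=1 | obs) = 83/1260 / 37/70 = 83/666
P(Z=2 | obs) = 107/630 / 37/70 = 107/333
P(Z=3 | obs) = 83/1260 / 37/70 = 83/666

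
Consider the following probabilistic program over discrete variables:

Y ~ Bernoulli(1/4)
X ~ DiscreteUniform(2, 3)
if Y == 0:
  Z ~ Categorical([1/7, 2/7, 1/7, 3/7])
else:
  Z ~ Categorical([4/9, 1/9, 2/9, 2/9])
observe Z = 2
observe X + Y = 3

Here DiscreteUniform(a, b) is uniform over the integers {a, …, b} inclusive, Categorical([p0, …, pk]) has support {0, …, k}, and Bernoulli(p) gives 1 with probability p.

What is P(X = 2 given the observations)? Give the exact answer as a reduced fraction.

Enumerate traces; 2 have nonzero weight after conditioning:
  (Y=0, X=3, Z=2) weight 3/56
  (Y=1, X=2, Z=2) weight 1/36
Group by X:
  weight(X=2) = 1/36
  weight(X=3) = 3/56
Total weight = 1/36 + 3/56 = 41/504
P(X=2 | obs) = 1/36 / 41/504 = 14/41
P(X=3 | obs) = 3/56 / 41/504 = 27/41

P(X = 2 | obs) = 14/41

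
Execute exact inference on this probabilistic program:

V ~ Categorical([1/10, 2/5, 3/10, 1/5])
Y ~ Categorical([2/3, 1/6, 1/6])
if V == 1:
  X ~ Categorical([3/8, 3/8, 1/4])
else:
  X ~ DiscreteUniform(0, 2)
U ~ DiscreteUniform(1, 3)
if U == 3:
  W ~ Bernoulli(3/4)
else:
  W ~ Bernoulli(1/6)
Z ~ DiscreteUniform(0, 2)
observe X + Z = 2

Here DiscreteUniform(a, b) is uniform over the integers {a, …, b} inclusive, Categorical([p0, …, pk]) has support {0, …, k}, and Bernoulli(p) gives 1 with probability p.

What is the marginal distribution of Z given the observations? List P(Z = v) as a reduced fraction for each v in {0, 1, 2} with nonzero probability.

Enumerate traces; 216 have nonzero weight after conditioning:
  (V=0, Y=0, X=0, U=1, W=0, Z=2) weight 1/486
  (V=0, Y=0, X=0, U=1, W=1, Z=2) weight 1/2430
  (V=0, Y=0, X=0, U=2, W=0, Z=2) weight 1/486
  (V=0, Y=0, X=0, U=2, W=1, Z=2) weight 1/2430
  (V=0, Y=0, X=0, U=3, W=0, Z=2) weight 1/1620
  (V=0, Y=0, X=0, U=3, W=1, Z=2) weight 1/540
  (V=0, Y=0, X=1, U=1, W=0, Z=1) weight 1/486
  (V=0, Y=0, X=1, U=1, W=1, Z=1) weight 1/2430
  (V=0, Y=0, X=2, U=1, W=0, Z=0) weight 1/486
  … 207 more
Group by Z:
  weight(Z=0) = 1/10
  weight(Z=1) = 7/60
  weight(Z=2) = 7/60
Total weight = 1/10 + 7/60 + 7/60 = 1/3
P(Z=0 | obs) = 1/10 / 1/3 = 3/10
P(Z=1 | obs) = 7/60 / 1/3 = 7/20
P(Z=2 | obs) = 7/60 / 1/3 = 7/20

P(Z=0) = 3/10, P(Z=1) = 7/20, P(Z=2) = 7/20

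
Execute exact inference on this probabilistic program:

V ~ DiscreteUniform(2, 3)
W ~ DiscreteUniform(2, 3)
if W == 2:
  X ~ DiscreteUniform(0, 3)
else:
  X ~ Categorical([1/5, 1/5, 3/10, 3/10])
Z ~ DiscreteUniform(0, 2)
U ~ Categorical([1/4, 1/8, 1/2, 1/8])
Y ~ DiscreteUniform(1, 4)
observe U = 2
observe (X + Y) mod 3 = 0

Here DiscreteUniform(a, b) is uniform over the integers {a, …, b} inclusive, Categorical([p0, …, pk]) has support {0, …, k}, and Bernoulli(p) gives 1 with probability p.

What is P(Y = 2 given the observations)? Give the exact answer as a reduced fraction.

P(Y = 2 | obs) = 3/17

Enumerate traces; 60 have nonzero weight after conditioning:
  (V=2, W=2, X=0, Z=0, U=2, Y=3) weight 1/384
  (V=2, W=2, X=0, Z=1, U=2, Y=3) weight 1/384
  (V=2, W=2, X=0, Z=2, U=2, Y=3) weight 1/384
  (V=2, W=2, X=1, Z=0, U=2, Y=2) weight 1/384
  (V=2, W=2, X=1, Z=1, U=2, Y=2) weight 1/384
  (V=2, W=2, X=1, Z=2, U=2, Y=2) weight 1/384
  (V=2, W=2, X=2, Z=0, U=2, Y=1) weight 1/384
  (V=2, W=2, X=2, Z=0, U=2, Y=4) weight 1/384
  … 52 more
Group by Y:
  weight(Y=1) = 11/320
  weight(Y=2) = 9/320
  weight(Y=3) = 1/16
  weight(Y=4) = 11/320
Total weight = 11/320 + 9/320 + 1/16 + 11/320 = 51/320
P(Y=1 | obs) = 11/320 / 51/320 = 11/51
P(Y=2 | obs) = 9/320 / 51/320 = 3/17
P(Y=3 | obs) = 1/16 / 51/320 = 20/51
P(Y=4 | obs) = 11/320 / 51/320 = 11/51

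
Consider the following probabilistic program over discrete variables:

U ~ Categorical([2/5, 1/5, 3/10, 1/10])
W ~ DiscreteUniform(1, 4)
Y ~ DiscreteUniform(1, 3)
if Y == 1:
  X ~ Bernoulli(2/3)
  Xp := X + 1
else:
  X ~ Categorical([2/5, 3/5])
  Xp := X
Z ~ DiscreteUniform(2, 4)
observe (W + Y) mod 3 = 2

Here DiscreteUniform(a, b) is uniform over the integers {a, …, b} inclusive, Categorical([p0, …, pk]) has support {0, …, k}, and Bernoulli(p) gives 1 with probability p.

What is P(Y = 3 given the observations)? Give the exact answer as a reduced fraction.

P(Y = 3 | obs) = 1/4

Enumerate traces; 96 have nonzero weight after conditioning:
  (U=0, W=1, Y=1, X=0, Z=2) weight 1/270
  (U=0, W=1, Y=1, X=0, Z=3) weight 1/270
  (U=0, W=1, Y=1, X=0, Z=4) weight 1/270
  (U=0, W=1, Y=1, X=1, Z=2) weight 1/135
  (U=0, W=1, Y=1, X=1, Z=3) weight 1/135
  (U=0, W=1, Y=1, X=1, Z=4) weight 1/135
  (U=0, W=2, Y=3, X=0, Z=2) weight 1/225
  (U=0, W=2, Y=3, X=0, Z=3) weight 1/225
  (U=0, W=3, Y=2, X=0, Z=2) weight 1/225
  … 87 more
Group by Y:
  weight(Y=1) = 1/6
  weight(Y=2) = 1/12
  weight(Y=3) = 1/12
Total weight = 1/6 + 1/12 + 1/12 = 1/3
P(Y=1 | obs) = 1/6 / 1/3 = 1/2
P(Y=2 | obs) = 1/12 / 1/3 = 1/4
P(Y=3 | obs) = 1/12 / 1/3 = 1/4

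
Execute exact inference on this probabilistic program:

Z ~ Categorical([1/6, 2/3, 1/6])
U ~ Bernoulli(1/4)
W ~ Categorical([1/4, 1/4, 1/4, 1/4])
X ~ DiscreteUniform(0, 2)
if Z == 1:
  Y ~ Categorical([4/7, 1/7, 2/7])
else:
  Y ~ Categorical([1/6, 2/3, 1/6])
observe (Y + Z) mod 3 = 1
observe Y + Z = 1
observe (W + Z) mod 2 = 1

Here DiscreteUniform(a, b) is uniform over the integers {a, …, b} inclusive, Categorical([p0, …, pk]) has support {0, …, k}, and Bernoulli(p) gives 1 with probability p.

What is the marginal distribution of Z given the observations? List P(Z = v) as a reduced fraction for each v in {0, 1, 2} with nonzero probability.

P(Z=0) = 7/31, P(Z=1) = 24/31

Enumerate traces; 24 have nonzero weight after conditioning:
  (Z=0, U=0, W=1, X=0, Y=1) weight 1/144
  (Z=0, U=0, W=1, X=1, Y=1) weight 1/144
  (Z=0, U=0, W=1, X=2, Y=1) weight 1/144
  (Z=0, U=0, W=3, X=0, Y=1) weight 1/144
  (Z=0, U=0, W=3, X=1, Y=1) weight 1/144
  (Z=0, U=0, W=3, X=2, Y=1) weight 1/144
  (Z=0, U=1, W=1, X=0, Y=1) weight 1/432
  (Z=0, U=1, W=1, X=1, Y=1) weight 1/432
  (Z=1, U=0, W=0, X=0, Y=0) weight 1/42
  … 15 more
Group by Z:
  weight(Z=0) = 1/18
  weight(Z=1) = 4/21
Total weight = 1/18 + 4/21 = 31/126
P(Z=0 | obs) = 1/18 / 31/126 = 7/31
P(Z=1 | obs) = 4/21 / 31/126 = 24/31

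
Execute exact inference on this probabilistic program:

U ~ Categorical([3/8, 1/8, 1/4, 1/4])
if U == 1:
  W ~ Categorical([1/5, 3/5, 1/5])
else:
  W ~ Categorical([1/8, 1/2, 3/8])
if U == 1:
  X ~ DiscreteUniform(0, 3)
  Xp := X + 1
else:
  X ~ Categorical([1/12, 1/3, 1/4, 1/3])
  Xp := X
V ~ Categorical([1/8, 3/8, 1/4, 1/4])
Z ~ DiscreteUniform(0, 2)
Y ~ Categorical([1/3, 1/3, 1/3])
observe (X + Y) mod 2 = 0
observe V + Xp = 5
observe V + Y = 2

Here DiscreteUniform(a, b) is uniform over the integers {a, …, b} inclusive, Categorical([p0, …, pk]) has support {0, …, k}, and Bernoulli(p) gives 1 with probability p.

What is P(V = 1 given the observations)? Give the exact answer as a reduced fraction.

Enumerate traces; 18 have nonzero weight after conditioning:
  (U=1, W=0, X=2, V=2, Z=0, Y=0) weight 1/5760
  (U=1, W=0, X=2, V=2, Z=1, Y=0) weight 1/5760
  (U=1, W=0, X=2, V=2, Z=2, Y=0) weight 1/5760
  (U=1, W=0, X=3, V=1, Z=0, Y=1) weight 1/3840
  (U=1, W=0, X=3, V=1, Z=1, Y=1) weight 1/3840
  (U=1, W=0, X=3, V=1, Z=2, Y=1) weight 1/3840
  (U=1, W=1, X=2, V=2, Z=0, Y=0) weight 1/1920
  (U=1, W=1, X=2, V=2, Z=1, Y=0) weight 1/1920
  … 10 more
Group by V:
  weight(V=1) = 1/256
  weight(V=2) = 1/384
Total weight = 1/256 + 1/384 = 5/768
P(V=1 | obs) = 1/256 / 5/768 = 3/5
P(V=2 | obs) = 1/384 / 5/768 = 2/5

P(V = 1 | obs) = 3/5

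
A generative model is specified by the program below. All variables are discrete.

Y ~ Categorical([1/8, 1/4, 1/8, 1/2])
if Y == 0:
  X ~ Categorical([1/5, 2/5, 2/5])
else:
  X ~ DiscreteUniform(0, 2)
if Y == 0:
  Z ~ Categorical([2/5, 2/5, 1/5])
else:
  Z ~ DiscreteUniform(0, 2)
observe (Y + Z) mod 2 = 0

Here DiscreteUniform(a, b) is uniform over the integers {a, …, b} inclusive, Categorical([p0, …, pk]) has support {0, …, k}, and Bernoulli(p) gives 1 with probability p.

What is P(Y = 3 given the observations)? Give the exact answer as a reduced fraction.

P(Y = 3 | obs) = 20/49

Enumerate traces; 18 have nonzero weight after conditioning:
  (Y=0, X=0, Z=0) weight 1/100
  (Y=0, X=0, Z=2) weight 1/200
  (Y=0, X=1, Z=0) weight 1/50
  (Y=0, X=1, Z=2) weight 1/100
  (Y=0, X=2, Z=0) weight 1/50
  (Y=0, X=2, Z=2) weight 1/100
  (Y=1, X=0, Z=1) weight 1/36
  (Y=1, X=1, Z=1) weight 1/36
  (Y=2, X=0, Z=0) weight 1/72
  (Y=3, X=0, Z=1) weight 1/18
  … 8 more
Group by Y:
  weight(Y=0) = 3/40
  weight(Y=1) = 1/12
  weight(Y=2) = 1/12
  weight(Y=3) = 1/6
Total weight = 3/40 + 1/12 + 1/12 + 1/6 = 49/120
P(Y=0 | obs) = 3/40 / 49/120 = 9/49
P(Y=1 | obs) = 1/12 / 49/120 = 10/49
P(Y=2 | obs) = 1/12 / 49/120 = 10/49
P(Y=3 | obs) = 1/6 / 49/120 = 20/49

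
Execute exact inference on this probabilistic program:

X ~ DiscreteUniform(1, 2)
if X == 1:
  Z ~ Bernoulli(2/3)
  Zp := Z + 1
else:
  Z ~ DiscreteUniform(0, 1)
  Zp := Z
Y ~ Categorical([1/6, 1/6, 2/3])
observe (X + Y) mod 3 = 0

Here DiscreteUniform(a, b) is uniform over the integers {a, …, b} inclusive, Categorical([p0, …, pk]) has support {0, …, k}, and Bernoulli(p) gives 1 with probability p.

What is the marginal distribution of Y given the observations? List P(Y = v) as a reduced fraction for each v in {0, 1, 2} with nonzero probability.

Enumerate traces; 4 have nonzero weight after conditioning:
  (X=1, Z=0, Y=2) weight 1/9
  (X=1, Z=1, Y=2) weight 2/9
  (X=2, Z=0, Y=1) weight 1/24
  (X=2, Z=1, Y=1) weight 1/24
Group by Y:
  weight(Y=1) = 1/12
  weight(Y=2) = 1/3
Total weight = 1/12 + 1/3 = 5/12
P(Y=1 | obs) = 1/12 / 5/12 = 1/5
P(Y=2 | obs) = 1/3 / 5/12 = 4/5

P(Y=1) = 1/5, P(Y=2) = 4/5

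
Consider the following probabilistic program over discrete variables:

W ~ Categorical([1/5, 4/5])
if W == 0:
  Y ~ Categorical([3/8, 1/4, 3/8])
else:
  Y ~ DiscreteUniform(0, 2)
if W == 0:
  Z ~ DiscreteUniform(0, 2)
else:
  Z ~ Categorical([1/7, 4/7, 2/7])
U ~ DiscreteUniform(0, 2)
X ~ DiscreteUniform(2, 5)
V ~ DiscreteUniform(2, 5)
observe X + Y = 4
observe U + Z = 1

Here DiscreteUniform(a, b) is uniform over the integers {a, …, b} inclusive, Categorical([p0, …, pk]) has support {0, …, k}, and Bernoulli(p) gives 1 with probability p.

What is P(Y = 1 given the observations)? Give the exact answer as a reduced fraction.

P(Y = 1 | obs) = 47/148

Enumerate traces; 48 have nonzero weight after conditioning:
  (W=0, Y=0, Z=0, U=1, X=4, V=2) weight 1/1920
  (W=0, Y=0, Z=0, U=1, X=4, V=3) weight 1/1920
  (W=0, Y=0, Z=0, U=1, X=4, V=4) weight 1/1920
  (W=0, Y=0, Z=0, U=1, X=4, V=5) weight 1/1920
  (W=0, Y=0, Z=1, U=0, X=4, V=2) weight 1/1920
  (W=0, Y=0, Z=1, U=0, X=4, V=3) weight 1/1920
  (W=0, Y=0, Z=1, U=0, X=4, V=4) weight 1/1920
  (W=0, Y=0, Z=1, U=0, X=4, V=5) weight 1/1920
  (W=0, Y=1, Z=0, U=1, X=3, V=2) weight 1/2880
  (W=0, Y=2, Z=0, U=1, X=2, V=2) weight 1/1920
  … 38 more
Group by Y:
  weight(Y=0) = 101/5040
  weight(Y=1) = 47/2520
  weight(Y=2) = 101/5040
Total weight = 101/5040 + 47/2520 + 101/5040 = 37/630
P(Y=0 | obs) = 101/5040 / 37/630 = 101/296
P(Y=1 | obs) = 47/2520 / 37/630 = 47/148
P(Y=2 | obs) = 101/5040 / 37/630 = 101/296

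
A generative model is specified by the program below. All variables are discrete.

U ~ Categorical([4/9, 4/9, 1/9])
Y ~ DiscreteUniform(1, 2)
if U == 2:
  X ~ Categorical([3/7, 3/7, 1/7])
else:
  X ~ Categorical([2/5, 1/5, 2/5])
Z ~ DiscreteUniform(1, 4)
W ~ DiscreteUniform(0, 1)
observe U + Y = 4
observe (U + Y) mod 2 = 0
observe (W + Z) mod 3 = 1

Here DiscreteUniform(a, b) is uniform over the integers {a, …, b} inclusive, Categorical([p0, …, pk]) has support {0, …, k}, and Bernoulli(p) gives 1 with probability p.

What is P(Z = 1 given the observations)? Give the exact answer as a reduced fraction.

Enumerate traces; 9 have nonzero weight after conditioning:
  (U=2, Y=2, X=0, Z=1, W=0) weight 1/336
  (U=2, Y=2, X=0, Z=3, W=1) weight 1/336
  (U=2, Y=2, X=0, Z=4, W=0) weight 1/336
  (U=2, Y=2, X=1, Z=1, W=0) weight 1/336
  (U=2, Y=2, X=1, Z=3, W=1) weight 1/336
  (U=2, Y=2, X=1, Z=4, W=0) weight 1/336
  (U=2, Y=2, X=2, Z=1, W=0) weight 1/1008
  (U=2, Y=2, X=2, Z=3, W=1) weight 1/1008
  … 1 more
Group by Z:
  weight(Z=1) = 1/144
  weight(Z=3) = 1/144
  weight(Z=4) = 1/144
Total weight = 1/144 + 1/144 + 1/144 = 1/48
P(Z=1 | obs) = 1/144 / 1/48 = 1/3
P(Z=3 | obs) = 1/144 / 1/48 = 1/3
P(Z=4 | obs) = 1/144 / 1/48 = 1/3

P(Z = 1 | obs) = 1/3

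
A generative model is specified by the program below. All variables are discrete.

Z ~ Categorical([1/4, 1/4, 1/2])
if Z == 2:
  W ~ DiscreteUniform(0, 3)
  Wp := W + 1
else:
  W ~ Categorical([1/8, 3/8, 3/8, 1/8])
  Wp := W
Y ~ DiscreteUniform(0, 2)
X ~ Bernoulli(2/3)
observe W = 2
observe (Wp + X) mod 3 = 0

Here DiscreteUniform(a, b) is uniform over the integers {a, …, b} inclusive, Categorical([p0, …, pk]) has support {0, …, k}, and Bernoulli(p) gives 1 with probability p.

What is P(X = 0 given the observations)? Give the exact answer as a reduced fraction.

Enumerate traces; 9 have nonzero weight after conditioning:
  (Z=0, W=2, Y=0, X=1) weight 1/48
  (Z=0, W=2, Y=1, X=1) weight 1/48
  (Z=0, W=2, Y=2, X=1) weight 1/48
  (Z=1, W=2, Y=0, X=1) weight 1/48
  (Z=1, W=2, Y=1, X=1) weight 1/48
  (Z=1, W=2, Y=2, X=1) weight 1/48
  (Z=2, W=2, Y=0, X=0) weight 1/72
  (Z=2, W=2, Y=1, X=0) weight 1/72
  … 1 more
Group by X:
  weight(X=0) = 1/24
  weight(X=1) = 1/8
Total weight = 1/24 + 1/8 = 1/6
P(X=0 | obs) = 1/24 / 1/6 = 1/4
P(X=1 | obs) = 1/8 / 1/6 = 3/4

P(X = 0 | obs) = 1/4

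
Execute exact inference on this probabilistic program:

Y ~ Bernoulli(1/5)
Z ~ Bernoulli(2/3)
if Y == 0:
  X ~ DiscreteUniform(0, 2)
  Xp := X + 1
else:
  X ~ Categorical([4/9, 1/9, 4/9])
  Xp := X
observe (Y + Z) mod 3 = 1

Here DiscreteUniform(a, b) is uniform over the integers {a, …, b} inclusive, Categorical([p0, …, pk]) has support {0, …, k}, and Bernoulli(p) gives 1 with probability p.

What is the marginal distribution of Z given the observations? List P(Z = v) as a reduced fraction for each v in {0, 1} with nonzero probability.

P(Z=0) = 1/9, P(Z=1) = 8/9

Enumerate traces; 6 have nonzero weight after conditioning:
  (Y=0, Z=1, X=0) weight 8/45
  (Y=0, Z=1, X=1) weight 8/45
  (Y=0, Z=1, X=2) weight 8/45
  (Y=1, Z=0, X=0) weight 4/135
  (Y=1, Z=0, X=1) weight 1/135
  (Y=1, Z=0, X=2) weight 4/135
Group by Z:
  weight(Z=0) = 1/15
  weight(Z=1) = 8/15
Total weight = 1/15 + 8/15 = 3/5
P(Z=0 | obs) = 1/15 / 3/5 = 1/9
P(Z=1 | obs) = 8/15 / 3/5 = 8/9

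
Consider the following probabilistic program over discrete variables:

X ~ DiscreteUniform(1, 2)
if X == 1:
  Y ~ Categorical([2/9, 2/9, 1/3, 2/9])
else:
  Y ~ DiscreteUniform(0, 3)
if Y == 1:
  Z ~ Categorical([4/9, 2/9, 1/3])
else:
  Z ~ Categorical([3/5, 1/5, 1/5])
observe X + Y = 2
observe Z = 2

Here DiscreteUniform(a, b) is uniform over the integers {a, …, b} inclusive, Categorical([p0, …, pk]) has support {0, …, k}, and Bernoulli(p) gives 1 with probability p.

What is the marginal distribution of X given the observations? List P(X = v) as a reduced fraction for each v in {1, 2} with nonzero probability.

Enumerate traces; 2 have nonzero weight after conditioning:
  (X=1, Y=1, Z=2) weight 1/27
  (X=2, Y=0, Z=2) weight 1/40
Group by X:
  weight(X=1) = 1/27
  weight(X=2) = 1/40
Total weight = 1/27 + 1/40 = 67/1080
P(X=1 | obs) = 1/27 / 67/1080 = 40/67
P(X=2 | obs) = 1/40 / 67/1080 = 27/67

P(X=1) = 40/67, P(X=2) = 27/67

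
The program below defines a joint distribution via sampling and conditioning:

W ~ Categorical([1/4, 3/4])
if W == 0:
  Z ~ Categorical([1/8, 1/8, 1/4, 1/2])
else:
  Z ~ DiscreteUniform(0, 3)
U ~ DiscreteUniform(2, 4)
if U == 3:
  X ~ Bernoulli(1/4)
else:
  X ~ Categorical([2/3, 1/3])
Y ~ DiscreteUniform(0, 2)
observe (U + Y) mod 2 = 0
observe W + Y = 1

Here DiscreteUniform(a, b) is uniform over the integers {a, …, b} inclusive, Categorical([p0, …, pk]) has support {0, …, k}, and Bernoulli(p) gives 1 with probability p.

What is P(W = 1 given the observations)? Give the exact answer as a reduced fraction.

Enumerate traces; 24 have nonzero weight after conditioning:
  (W=0, Z=0, U=3, X=0, Y=1) weight 1/384
  (W=0, Z=0, U=3, X=1, Y=1) weight 1/1152
  (W=0, Z=1, U=3, X=0, Y=1) weight 1/384
  (W=0, Z=1, U=3, X=1, Y=1) weight 1/1152
  (W=0, Z=2, U=3, X=0, Y=1) weight 1/192
  (W=0, Z=2, U=3, X=1, Y=1) weight 1/576
  (W=0, Z=3, U=3, X=0, Y=1) weight 1/96
  (W=0, Z=3, U=3, X=1, Y=1) weight 1/288
  (W=1, Z=0, U=2, X=0, Y=0) weight 1/72
  … 15 more
Group by W:
  weight(W=0) = 1/36
  weight(W=1) = 1/6
Total weight = 1/36 + 1/6 = 7/36
P(W=0 | obs) = 1/36 / 7/36 = 1/7
P(W=1 | obs) = 1/6 / 7/36 = 6/7

P(W = 1 | obs) = 6/7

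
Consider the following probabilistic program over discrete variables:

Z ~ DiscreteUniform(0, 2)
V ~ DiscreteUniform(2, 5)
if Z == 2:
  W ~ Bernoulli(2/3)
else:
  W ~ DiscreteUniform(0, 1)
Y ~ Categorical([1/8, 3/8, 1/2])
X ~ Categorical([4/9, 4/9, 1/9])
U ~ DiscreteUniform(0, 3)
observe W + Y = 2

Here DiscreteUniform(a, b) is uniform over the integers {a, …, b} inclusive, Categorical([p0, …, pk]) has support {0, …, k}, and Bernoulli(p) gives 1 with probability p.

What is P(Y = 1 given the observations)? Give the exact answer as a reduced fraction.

P(Y = 1 | obs) = 15/31

Enumerate traces; 288 have nonzero weight after conditioning:
  (Z=0, V=2, W=0, Y=2, X=0, U=0) weight 1/432
  (Z=0, V=2, W=0, Y=2, X=0, U=1) weight 1/432
  (Z=0, V=2, W=0, Y=2, X=0, U=2) weight 1/432
  (Z=0, V=2, W=0, Y=2, X=0, U=3) weight 1/432
  (Z=0, V=2, W=0, Y=2, X=1, U=0) weight 1/432
  (Z=0, V=2, W=0, Y=2, X=1, U=1) weight 1/432
  (Z=0, V=2, W=0, Y=2, X=1, U=2) weight 1/432
  (Z=0, V=2, W=0, Y=2, X=1, U=3) weight 1/432
  (Z=0, V=2, W=1, Y=1, X=0, U=0) weight 1/576
  … 279 more
Group by Y:
  weight(Y=1) = 5/24
  weight(Y=2) = 2/9
Total weight = 5/24 + 2/9 = 31/72
P(Y=1 | obs) = 5/24 / 31/72 = 15/31
P(Y=2 | obs) = 2/9 / 31/72 = 16/31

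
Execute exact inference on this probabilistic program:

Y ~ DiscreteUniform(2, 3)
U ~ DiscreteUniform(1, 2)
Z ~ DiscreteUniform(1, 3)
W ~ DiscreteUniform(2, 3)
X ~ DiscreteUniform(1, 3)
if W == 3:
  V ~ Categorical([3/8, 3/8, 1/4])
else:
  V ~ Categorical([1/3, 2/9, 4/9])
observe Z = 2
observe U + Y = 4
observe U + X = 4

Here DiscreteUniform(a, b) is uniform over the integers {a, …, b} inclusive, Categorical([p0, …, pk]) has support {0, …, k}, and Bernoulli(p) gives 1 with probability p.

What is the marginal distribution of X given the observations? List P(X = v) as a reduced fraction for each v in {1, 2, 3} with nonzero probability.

Enumerate traces; 12 have nonzero weight after conditioning:
  (Y=2, U=2, Z=2, W=2, X=2, V=0) weight 1/216
  (Y=2, U=2, Z=2, W=2, X=2, V=1) weight 1/324
  (Y=2, U=2, Z=2, W=2, X=2, V=2) weight 1/162
  (Y=2, U=2, Z=2, W=3, X=2, V=0) weight 1/192
  (Y=2, U=2, Z=2, W=3, X=2, V=1) weight 1/192
  (Y=2, U=2, Z=2, W=3, X=2, V=2) weight 1/288
  (Y=3, U=1, Z=2, W=2, X=3, V=0) weight 1/216
  (Y=3, U=1, Z=2, W=2, X=3, V=1) weight 1/324
  … 4 more
Group by X:
  weight(X=2) = 1/36
  weight(X=3) = 1/36
Total weight = 1/36 + 1/36 = 1/18
P(X=2 | obs) = 1/36 / 1/18 = 1/2
P(X=3 | obs) = 1/36 / 1/18 = 1/2

P(X=2) = 1/2, P(X=3) = 1/2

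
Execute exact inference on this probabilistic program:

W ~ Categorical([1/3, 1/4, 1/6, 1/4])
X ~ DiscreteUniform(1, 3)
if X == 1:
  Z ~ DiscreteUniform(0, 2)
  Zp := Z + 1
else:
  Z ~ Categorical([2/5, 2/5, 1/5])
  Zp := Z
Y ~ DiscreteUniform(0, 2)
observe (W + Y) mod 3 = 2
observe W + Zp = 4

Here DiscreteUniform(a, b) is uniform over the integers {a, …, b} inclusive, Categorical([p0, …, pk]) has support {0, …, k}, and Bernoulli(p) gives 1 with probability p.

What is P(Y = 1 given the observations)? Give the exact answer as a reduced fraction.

P(Y = 1 | obs) = 15/88

Enumerate traces; 7 have nonzero weight after conditioning:
  (W=1, X=1, Z=2, Y=1) weight 1/108
  (W=2, X=1, Z=1, Y=0) weight 1/162
  (W=2, X=2, Z=2, Y=0) weight 1/270
  (W=2, X=3, Z=2, Y=0) weight 1/270
  (W=3, X=1, Z=0, Y=2) weight 1/108
  (W=3, X=2, Z=1, Y=2) weight 1/90
  (W=3, X=3, Z=1, Y=2) weight 1/90
Group by Y:
  weight(Y=0) = 11/810
  weight(Y=1) = 1/108
  weight(Y=2) = 17/540
Total weight = 11/810 + 1/108 + 17/540 = 22/405
P(Y=0 | obs) = 11/810 / 22/405 = 1/4
P(Y=1 | obs) = 1/108 / 22/405 = 15/88
P(Y=2 | obs) = 17/540 / 22/405 = 51/88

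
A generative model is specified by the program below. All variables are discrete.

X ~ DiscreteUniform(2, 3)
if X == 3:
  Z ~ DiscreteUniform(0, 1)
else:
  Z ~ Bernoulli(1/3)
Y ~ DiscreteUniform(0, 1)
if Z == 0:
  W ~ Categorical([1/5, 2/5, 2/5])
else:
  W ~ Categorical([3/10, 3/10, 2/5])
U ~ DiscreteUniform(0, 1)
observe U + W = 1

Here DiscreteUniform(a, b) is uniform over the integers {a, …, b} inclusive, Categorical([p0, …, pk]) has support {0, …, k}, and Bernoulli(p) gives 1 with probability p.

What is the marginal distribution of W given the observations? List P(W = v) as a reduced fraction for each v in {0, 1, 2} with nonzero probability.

Enumerate traces; 16 have nonzero weight after conditioning:
  (X=2, Z=0, Y=0, W=0, U=1) weight 1/60
  (X=2, Z=0, Y=0, W=1, U=0) weight 1/30
  (X=2, Z=0, Y=1, W=0, U=1) weight 1/60
  (X=2, Z=0, Y=1, W=1, U=0) weight 1/30
  (X=2, Z=1, Y=0, W=0, U=1) weight 1/80
  (X=2, Z=1, Y=0, W=1, U=0) weight 1/80
  (X=2, Z=1, Y=1, W=0, U=1) weight 1/80
  (X=2, Z=1, Y=1, W=1, U=0) weight 1/80
  … 8 more
Group by W:
  weight(W=0) = 29/240
  weight(W=1) = 43/240
Total weight = 29/240 + 43/240 = 3/10
P(W=0 | obs) = 29/240 / 3/10 = 29/72
P(W=1 | obs) = 43/240 / 3/10 = 43/72

P(W=0) = 29/72, P(W=1) = 43/72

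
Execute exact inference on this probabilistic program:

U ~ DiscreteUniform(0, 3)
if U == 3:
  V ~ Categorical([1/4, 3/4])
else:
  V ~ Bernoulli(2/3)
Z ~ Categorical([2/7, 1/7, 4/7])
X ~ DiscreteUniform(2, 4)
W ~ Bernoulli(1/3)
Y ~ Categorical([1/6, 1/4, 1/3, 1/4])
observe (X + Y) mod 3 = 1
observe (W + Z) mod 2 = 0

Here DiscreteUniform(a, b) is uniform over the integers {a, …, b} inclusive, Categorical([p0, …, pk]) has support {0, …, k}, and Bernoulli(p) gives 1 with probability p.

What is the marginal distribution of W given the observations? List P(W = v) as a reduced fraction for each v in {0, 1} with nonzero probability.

Enumerate traces; 96 have nonzero weight after conditioning:
  (U=0, V=0, Z=0, X=2, W=0, Y=2) weight 1/567
  (U=0, V=0, Z=0, X=3, W=0, Y=1) weight 1/756
  (U=0, V=0, Z=0, X=4, W=0, Y=0) weight 1/1134
  (U=0, V=0, Z=0, X=4, W=0, Y=3) weight 1/756
  (U=0, V=0, Z=1, X=2, W=1, Y=2) weight 1/2268
  (U=0, V=0, Z=1, X=3, W=1, Y=1) weight 1/3024
  (U=0, V=0, Z=1, X=4, W=1, Y=0) weight 1/4536
  (U=0, V=0, Z=1, X=4, W=1, Y=3) weight 1/3024
  … 88 more
Group by W:
  weight(W=0) = 4/21
  weight(W=1) = 1/63
Total weight = 4/21 + 1/63 = 13/63
P(W=0 | obs) = 4/21 / 13/63 = 12/13
P(W=1 | obs) = 1/63 / 13/63 = 1/13

P(W=0) = 12/13, P(W=1) = 1/13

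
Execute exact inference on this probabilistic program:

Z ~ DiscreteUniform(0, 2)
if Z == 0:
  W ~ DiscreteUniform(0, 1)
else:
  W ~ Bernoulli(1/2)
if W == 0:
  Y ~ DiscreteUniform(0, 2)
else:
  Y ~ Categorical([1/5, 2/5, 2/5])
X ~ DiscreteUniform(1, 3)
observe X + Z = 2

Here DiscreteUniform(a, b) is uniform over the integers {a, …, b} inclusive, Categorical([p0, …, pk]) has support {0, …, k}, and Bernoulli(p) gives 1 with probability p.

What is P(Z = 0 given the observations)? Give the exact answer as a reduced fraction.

Enumerate traces; 12 have nonzero weight after conditioning:
  (Z=0, W=0, Y=0, X=2) weight 1/54
  (Z=0, W=0, Y=1, X=2) weight 1/54
  (Z=0, W=0, Y=2, X=2) weight 1/54
  (Z=0, W=1, Y=0, X=2) weight 1/90
  (Z=0, W=1, Y=1, X=2) weight 1/45
  (Z=0, W=1, Y=2, X=2) weight 1/45
  (Z=1, W=0, Y=0, X=1) weight 1/54
  (Z=1, W=0, Y=1, X=1) weight 1/54
  … 4 more
Group by Z:
  weight(Z=0) = 1/9
  weight(Z=1) = 1/9
Total weight = 1/9 + 1/9 = 2/9
P(Z=0 | obs) = 1/9 / 2/9 = 1/2
P(Z=1 | obs) = 1/9 / 2/9 = 1/2

P(Z = 0 | obs) = 1/2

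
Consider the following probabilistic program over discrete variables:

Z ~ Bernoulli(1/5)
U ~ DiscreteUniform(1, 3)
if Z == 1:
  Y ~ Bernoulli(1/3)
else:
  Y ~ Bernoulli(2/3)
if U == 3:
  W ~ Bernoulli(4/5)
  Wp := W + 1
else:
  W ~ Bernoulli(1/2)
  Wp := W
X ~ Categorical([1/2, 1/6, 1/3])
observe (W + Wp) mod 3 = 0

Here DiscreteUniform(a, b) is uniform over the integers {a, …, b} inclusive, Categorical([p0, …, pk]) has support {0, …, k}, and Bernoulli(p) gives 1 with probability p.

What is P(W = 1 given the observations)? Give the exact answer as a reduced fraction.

P(W = 1 | obs) = 4/9

Enumerate traces; 36 have nonzero weight after conditioning:
  (Z=0, U=1, Y=0, W=0, X=0) weight 1/45
  (Z=0, U=1, Y=0, W=0, X=1) weight 1/135
  (Z=0, U=1, Y=0, W=0, X=2) weight 2/135
  (Z=0, U=1, Y=1, W=0, X=0) weight 2/45
  (Z=0, U=1, Y=1, W=0, X=1) weight 2/135
  (Z=0, U=1, Y=1, W=0, X=2) weight 4/135
  (Z=0, U=2, Y=0, W=0, X=0) weight 1/45
  (Z=0, U=2, Y=0, W=0, X=1) weight 1/135
  (Z=0, U=3, Y=0, W=1, X=0) weight 8/225
  … 27 more
Group by W:
  weight(W=0) = 1/3
  weight(W=1) = 4/15
Total weight = 1/3 + 4/15 = 3/5
P(W=0 | obs) = 1/3 / 3/5 = 5/9
P(W=1 | obs) = 4/15 / 3/5 = 4/9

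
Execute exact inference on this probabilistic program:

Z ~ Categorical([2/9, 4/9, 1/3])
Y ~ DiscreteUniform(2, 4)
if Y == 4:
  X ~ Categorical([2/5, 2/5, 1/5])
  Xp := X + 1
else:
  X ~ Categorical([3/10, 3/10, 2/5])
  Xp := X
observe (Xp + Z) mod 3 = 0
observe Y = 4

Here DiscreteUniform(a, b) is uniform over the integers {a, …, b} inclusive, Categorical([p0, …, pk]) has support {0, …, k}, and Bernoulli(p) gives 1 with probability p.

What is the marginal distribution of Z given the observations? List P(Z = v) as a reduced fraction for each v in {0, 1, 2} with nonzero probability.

Enumerate traces; 3 have nonzero weight after conditioning:
  (Z=0, Y=4, X=2) weight 2/135
  (Z=1, Y=4, X=1) weight 8/135
  (Z=2, Y=4, X=0) weight 2/45
Group by Z:
  weight(Z=0) = 2/135
  weight(Z=1) = 8/135
  weight(Z=2) = 2/45
Total weight = 2/135 + 8/135 + 2/45 = 16/135
P(Z=0 | obs) = 2/135 / 16/135 = 1/8
P(Z=1 | obs) = 8/135 / 16/135 = 1/2
P(Z=2 | obs) = 2/45 / 16/135 = 3/8

P(Z=0) = 1/8, P(Z=1) = 1/2, P(Z=2) = 3/8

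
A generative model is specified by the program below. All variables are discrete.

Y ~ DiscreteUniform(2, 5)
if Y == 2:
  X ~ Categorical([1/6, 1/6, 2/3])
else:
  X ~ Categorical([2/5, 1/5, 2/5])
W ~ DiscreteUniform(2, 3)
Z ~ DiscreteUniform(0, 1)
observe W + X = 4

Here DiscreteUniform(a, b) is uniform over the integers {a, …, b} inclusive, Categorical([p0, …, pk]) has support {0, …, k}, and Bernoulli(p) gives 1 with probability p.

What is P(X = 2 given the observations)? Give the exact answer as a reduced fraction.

P(X = 2 | obs) = 56/79

Enumerate traces; 16 have nonzero weight after conditioning:
  (Y=2, X=1, W=3, Z=0) weight 1/96
  (Y=2, X=1, W=3, Z=1) weight 1/96
  (Y=2, X=2, W=2, Z=0) weight 1/24
  (Y=2, X=2, W=2, Z=1) weight 1/24
  (Y=3, X=1, W=3, Z=0) weight 1/80
  (Y=3, X=1, W=3, Z=1) weight 1/80
  (Y=3, X=2, W=2, Z=0) weight 1/40
  (Y=3, X=2, W=2, Z=1) weight 1/40
  … 8 more
Group by X:
  weight(X=1) = 23/240
  weight(X=2) = 7/30
Total weight = 23/240 + 7/30 = 79/240
P(X=1 | obs) = 23/240 / 79/240 = 23/79
P(X=2 | obs) = 7/30 / 79/240 = 56/79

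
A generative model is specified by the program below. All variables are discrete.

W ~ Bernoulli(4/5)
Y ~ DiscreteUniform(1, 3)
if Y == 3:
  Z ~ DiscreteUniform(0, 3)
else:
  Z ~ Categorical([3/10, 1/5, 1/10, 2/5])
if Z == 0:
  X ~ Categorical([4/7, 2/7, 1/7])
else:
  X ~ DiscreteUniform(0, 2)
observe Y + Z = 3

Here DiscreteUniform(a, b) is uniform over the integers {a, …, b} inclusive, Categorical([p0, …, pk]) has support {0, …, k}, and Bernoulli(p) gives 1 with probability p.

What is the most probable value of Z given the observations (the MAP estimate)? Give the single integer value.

Enumerate traces; 18 have nonzero weight after conditioning:
  (W=0, Y=1, Z=2, X=0) weight 1/450
  (W=0, Y=1, Z=2, X=1) weight 1/450
  (W=0, Y=1, Z=2, X=2) weight 1/450
  (W=0, Y=2, Z=1, X=0) weight 1/225
  (W=0, Y=2, Z=1, X=1) weight 1/225
  (W=0, Y=2, Z=1, X=2) weight 1/225
  (W=0, Y=3, Z=0, X=0) weight 1/105
  (W=0, Y=3, Z=0, X=1) weight 1/210
  … 10 more
Group by Z:
  weight(Z=0) = 1/12
  weight(Z=1) = 1/15
  weight(Z=2) = 1/30
Total weight = 1/12 + 1/15 + 1/30 = 11/60
P(Z=0 | obs) = 1/12 / 11/60 = 5/11
P(Z=1 | obs) = 1/15 / 11/60 = 4/11
P(Z=2 | obs) = 1/30 / 11/60 = 2/11
argmax = 0

argmax_v P(Z = v | obs) = 0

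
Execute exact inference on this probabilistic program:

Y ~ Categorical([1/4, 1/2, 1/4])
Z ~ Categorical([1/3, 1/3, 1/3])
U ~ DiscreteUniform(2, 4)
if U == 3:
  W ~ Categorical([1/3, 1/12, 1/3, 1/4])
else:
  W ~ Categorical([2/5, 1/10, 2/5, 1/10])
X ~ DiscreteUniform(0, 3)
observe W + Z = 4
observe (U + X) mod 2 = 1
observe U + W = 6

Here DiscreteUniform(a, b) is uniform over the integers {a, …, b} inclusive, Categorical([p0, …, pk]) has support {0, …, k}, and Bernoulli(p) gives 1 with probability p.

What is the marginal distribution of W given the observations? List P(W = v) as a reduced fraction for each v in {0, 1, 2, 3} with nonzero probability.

P(W=2) = 8/13, P(W=3) = 5/13

Enumerate traces; 12 have nonzero weight after conditioning:
  (Y=0, Z=1, U=3, W=3, X=0) weight 1/576
  (Y=0, Z=1, U=3, W=3, X=2) weight 1/576
  (Y=0, Z=2, U=4, W=2, X=1) weight 1/360
  (Y=0, Z=2, U=4, W=2, X=3) weight 1/360
  (Y=1, Z=1, U=3, W=3, X=0) weight 1/288
  (Y=1, Z=1, U=3, W=3, X=2) weight 1/288
  (Y=1, Z=2, U=4, W=2, X=1) weight 1/180
  (Y=1, Z=2, U=4, W=2, X=3) weight 1/180
  … 4 more
Group by W:
  weight(W=2) = 1/45
  weight(W=3) = 1/72
Total weight = 1/45 + 1/72 = 13/360
P(W=2 | obs) = 1/45 / 13/360 = 8/13
P(W=3 | obs) = 1/72 / 13/360 = 5/13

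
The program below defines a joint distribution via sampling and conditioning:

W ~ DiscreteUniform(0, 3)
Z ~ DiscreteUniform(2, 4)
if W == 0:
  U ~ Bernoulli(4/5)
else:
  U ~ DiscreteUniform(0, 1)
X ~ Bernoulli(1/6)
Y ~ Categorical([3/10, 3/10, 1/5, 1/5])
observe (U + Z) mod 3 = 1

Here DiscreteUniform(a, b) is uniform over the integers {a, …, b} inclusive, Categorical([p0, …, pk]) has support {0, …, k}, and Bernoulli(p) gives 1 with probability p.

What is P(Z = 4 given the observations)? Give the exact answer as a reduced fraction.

Enumerate traces; 64 have nonzero weight after conditioning:
  (W=0, Z=3, U=1, X=0, Y=0) weight 1/60
  (W=0, Z=3, U=1, X=0, Y=1) weight 1/60
  (W=0, Z=3, U=1, X=0, Y=2) weight 1/90
  (W=0, Z=3, U=1, X=0, Y=3) weight 1/90
  (W=0, Z=3, U=1, X=1, Y=0) weight 1/300
  (W=0, Z=3, U=1, X=1, Y=1) weight 1/300
  (W=0, Z=3, U=1, X=1, Y=2) weight 1/450
  (W=0, Z=3, U=1, X=1, Y=3) weight 1/450
  (W=0, Z=4, U=0, X=0, Y=0) weight 1/240
  … 55 more
Group by Z:
  weight(Z=3) = 23/120
  weight(Z=4) = 17/120
Total weight = 23/120 + 17/120 = 1/3
P(Z=3 | obs) = 23/120 / 1/3 = 23/40
P(Z=4 | obs) = 17/120 / 1/3 = 17/40

P(Z = 4 | obs) = 17/40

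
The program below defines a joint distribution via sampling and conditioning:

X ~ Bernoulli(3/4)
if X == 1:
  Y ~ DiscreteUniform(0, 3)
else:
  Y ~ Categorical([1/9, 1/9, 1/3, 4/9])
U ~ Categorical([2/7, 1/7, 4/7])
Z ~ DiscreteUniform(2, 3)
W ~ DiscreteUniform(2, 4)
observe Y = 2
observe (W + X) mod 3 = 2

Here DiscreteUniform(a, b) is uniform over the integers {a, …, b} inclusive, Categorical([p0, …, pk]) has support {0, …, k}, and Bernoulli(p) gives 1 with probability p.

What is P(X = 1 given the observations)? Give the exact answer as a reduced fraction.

P(X = 1 | obs) = 9/13

Enumerate traces; 12 have nonzero weight after conditioning:
  (X=0, Y=2, U=0, Z=2, W=2) weight 1/252
  (X=0, Y=2, U=0, Z=3, W=2) weight 1/252
  (X=0, Y=2, U=1, Z=2, W=2) weight 1/504
  (X=0, Y=2, U=1, Z=3, W=2) weight 1/504
  (X=0, Y=2, U=2, Z=2, W=2) weight 1/126
  (X=0, Y=2, U=2, Z=3, W=2) weight 1/126
  (X=1, Y=2, U=0, Z=2, W=4) weight 1/112
  (X=1, Y=2, U=0, Z=3, W=4) weight 1/112
  … 4 more
Group by X:
  weight(X=0) = 1/36
  weight(X=1) = 1/16
Total weight = 1/36 + 1/16 = 13/144
P(X=0 | obs) = 1/36 / 13/144 = 4/13
P(X=1 | obs) = 1/16 / 13/144 = 9/13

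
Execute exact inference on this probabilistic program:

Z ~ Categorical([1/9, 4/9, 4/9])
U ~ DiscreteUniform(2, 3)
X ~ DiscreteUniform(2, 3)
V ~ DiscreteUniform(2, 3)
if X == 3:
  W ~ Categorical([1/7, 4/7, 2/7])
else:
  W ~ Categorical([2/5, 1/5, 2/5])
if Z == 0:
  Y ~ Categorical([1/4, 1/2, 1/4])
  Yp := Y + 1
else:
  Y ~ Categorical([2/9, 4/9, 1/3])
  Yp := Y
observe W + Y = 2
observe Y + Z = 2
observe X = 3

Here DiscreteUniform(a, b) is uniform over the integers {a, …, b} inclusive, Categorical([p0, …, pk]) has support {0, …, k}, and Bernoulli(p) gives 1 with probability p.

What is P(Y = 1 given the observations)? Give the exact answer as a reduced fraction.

Enumerate traces; 12 have nonzero weight after conditioning:
  (Z=0, U=2, X=3, V=2, W=0, Y=2) weight 1/2016
  (Z=0, U=2, X=3, V=3, W=0, Y=2) weight 1/2016
  (Z=0, U=3, X=3, V=2, W=0, Y=2) weight 1/2016
  (Z=0, U=3, X=3, V=3, W=0, Y=2) weight 1/2016
  (Z=1, U=2, X=3, V=2, W=1, Y=1) weight 8/567
  (Z=1, U=2, X=3, V=3, W=1, Y=1) weight 8/567
  (Z=1, U=3, X=3, V=2, W=1, Y=1) weight 8/567
  (Z=1, U=3, X=3, V=3, W=1, Y=1) weight 8/567
  (Z=2, U=2, X=3, V=2, W=2, Y=0) weight 2/567
  … 3 more
Group by Y:
  weight(Y=0) = 8/567
  weight(Y=1) = 32/567
  weight(Y=2) = 1/504
Total weight = 8/567 + 32/567 + 1/504 = 47/648
P(Y=0 | obs) = 8/567 / 47/648 = 64/329
P(Y=1 | obs) = 32/567 / 47/648 = 256/329
P(Y=2 | obs) = 1/504 / 47/648 = 9/329

P(Y = 1 | obs) = 256/329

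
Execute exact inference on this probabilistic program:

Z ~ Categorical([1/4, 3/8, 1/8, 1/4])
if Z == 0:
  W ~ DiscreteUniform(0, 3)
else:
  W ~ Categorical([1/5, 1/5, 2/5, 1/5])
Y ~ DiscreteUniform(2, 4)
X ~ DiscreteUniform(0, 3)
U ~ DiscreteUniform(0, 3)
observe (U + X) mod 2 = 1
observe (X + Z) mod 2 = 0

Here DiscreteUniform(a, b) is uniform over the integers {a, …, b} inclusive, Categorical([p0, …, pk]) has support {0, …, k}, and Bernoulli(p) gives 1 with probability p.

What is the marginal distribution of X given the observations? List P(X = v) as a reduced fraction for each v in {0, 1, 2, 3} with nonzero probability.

Enumerate traces; 192 have nonzero weight after conditioning:
  (Z=0, W=0, Y=2, X=0, U=1) weight 1/768
  (Z=0, W=0, Y=2, X=0, U=3) weight 1/768
  (Z=0, W=0, Y=2, X=2, U=1) weight 1/768
  (Z=0, W=0, Y=2, X=2, U=3) weight 1/768
  (Z=0, W=0, Y=3, X=0, U=1) weight 1/768
  (Z=0, W=0, Y=3, X=0, U=3) weight 1/768
  (Z=0, W=0, Y=3, X=2, U=1) weight 1/768
  (Z=0, W=0, Y=3, X=2, U=3) weight 1/768
  (Z=1, W=0, Y=2, X=1, U=0) weight 1/640
  (Z=1, W=0, Y=2, X=3, U=0) weight 1/640
  … 182 more
Group by X:
  weight(X=0) = 3/64
  weight(X=1) = 5/64
  weight(X=2) = 3/64
  weight(X=3) = 5/64
Total weight = 3/64 + 5/64 + 3/64 + 5/64 = 1/4
P(X=0 | obs) = 3/64 / 1/4 = 3/16
P(X=1 | obs) = 5/64 / 1/4 = 5/16
P(X=2 | obs) = 3/64 / 1/4 = 3/16
P(X=3 | obs) = 5/64 / 1/4 = 5/16

P(X=0) = 3/16, P(X=1) = 5/16, P(X=2) = 3/16, P(X=3) = 5/16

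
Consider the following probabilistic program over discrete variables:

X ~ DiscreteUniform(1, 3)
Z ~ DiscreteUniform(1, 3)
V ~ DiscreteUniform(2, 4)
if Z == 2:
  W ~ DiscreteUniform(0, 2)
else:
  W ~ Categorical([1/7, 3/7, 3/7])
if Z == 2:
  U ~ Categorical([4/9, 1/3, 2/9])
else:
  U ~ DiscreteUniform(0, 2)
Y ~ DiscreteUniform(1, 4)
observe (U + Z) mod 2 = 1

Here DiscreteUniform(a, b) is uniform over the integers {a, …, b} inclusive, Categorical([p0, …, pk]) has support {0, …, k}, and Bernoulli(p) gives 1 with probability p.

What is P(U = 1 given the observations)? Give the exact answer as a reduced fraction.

Enumerate traces; 540 have nonzero weight after conditioning:
  (X=1, Z=1, V=2, W=0, U=0, Y=1) weight 1/2268
  (X=1, Z=1, V=2, W=0, U=0, Y=2) weight 1/2268
  (X=1, Z=1, V=2, W=0, U=0, Y=3) weight 1/2268
  (X=1, Z=1, V=2, W=0, U=0, Y=4) weight 1/2268
  (X=1, Z=1, V=2, W=0, U=2, Y=1) weight 1/2268
  (X=1, Z=1, V=2, W=0, U=2, Y=2) weight 1/2268
  (X=1, Z=1, V=2, W=0, U=2, Y=3) weight 1/2268
  (X=1, Z=1, V=2, W=0, U=2, Y=4) weight 1/2268
  (X=1, Z=2, V=2, W=0, U=1, Y=1) weight 1/972
  … 531 more
Group by U:
  weight(U=0) = 2/9
  weight(U=1) = 1/9
  weight(U=2) = 2/9
Total weight = 2/9 + 1/9 + 2/9 = 5/9
P(U=0 | obs) = 2/9 / 5/9 = 2/5
P(U=1 | obs) = 1/9 / 5/9 = 1/5
P(U=2 | obs) = 2/9 / 5/9 = 2/5

P(U = 1 | obs) = 1/5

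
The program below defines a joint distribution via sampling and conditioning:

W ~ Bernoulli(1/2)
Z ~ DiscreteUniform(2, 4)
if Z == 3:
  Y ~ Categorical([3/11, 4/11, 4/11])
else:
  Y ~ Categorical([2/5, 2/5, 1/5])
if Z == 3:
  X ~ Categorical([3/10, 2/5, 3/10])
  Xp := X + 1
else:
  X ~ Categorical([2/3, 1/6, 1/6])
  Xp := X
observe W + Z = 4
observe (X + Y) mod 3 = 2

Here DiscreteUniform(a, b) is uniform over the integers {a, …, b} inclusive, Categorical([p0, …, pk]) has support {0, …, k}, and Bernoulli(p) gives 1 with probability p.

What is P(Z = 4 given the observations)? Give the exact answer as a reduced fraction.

Enumerate traces; 6 have nonzero weight after conditioning:
  (W=0, Z=4, Y=0, X=2) weight 1/90
  (W=0, Z=4, Y=1, X=1) weight 1/90
  (W=0, Z=4, Y=2, X=0) weight 1/45
  (W=1, Z=3, Y=0, X=2) weight 3/220
  (W=1, Z=3, Y=1, X=1) weight 4/165
  (W=1, Z=3, Y=2, X=0) weight 1/55
Group by Z:
  weight(Z=3) = 37/660
  weight(Z=4) = 2/45
Total weight = 37/660 + 2/45 = 199/1980
P(Z=3 | obs) = 37/660 / 199/1980 = 111/199
P(Z=4 | obs) = 2/45 / 199/1980 = 88/199

P(Z = 4 | obs) = 88/199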